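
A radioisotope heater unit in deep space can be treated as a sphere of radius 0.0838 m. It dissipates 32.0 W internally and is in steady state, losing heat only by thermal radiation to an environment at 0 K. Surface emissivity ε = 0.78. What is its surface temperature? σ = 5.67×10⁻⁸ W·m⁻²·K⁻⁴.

T ≈ 301 K

Steady state: internal power = radiated power, P = εσA T⁴.
Radiating area A = 4πr² = 0.08825 m².
T⁴ = P/(εσA) = 32.0/(0.78·5.67×10⁻⁸·0.08825) = 8.199×10⁹ K⁴.
T = (8.199×10⁹)^(1/4).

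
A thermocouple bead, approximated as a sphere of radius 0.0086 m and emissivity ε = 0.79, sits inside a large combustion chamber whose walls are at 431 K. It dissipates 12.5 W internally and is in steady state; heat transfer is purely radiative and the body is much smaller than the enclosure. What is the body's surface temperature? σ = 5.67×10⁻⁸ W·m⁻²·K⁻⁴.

For a small grey body in a large enclosure, net radiated power = εσA(T⁴ − T_w⁴).
Steady state: P = εσA(T⁴ − T_w⁴) with A = 4πr² = 9.294×10⁻⁴ m².
T⁴ = P/(εσA) + T_w⁴ = 12.5/(0.79·5.67×10⁻⁸·9.294×10⁻⁴) + (431)⁴
    = 3.003×10¹¹ + 3.451×10¹⁰ = 3.348×10¹¹ K⁴.

T ≈ 761 K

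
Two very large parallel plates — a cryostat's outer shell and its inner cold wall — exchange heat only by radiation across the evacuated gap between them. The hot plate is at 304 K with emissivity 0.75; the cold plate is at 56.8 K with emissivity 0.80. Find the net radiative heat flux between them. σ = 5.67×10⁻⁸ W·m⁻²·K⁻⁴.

For two infinite grey parallel plates, q = σ(T₁⁴ − T₂⁴)/(1/ε₁ + 1/ε₂ − 1).
T₁⁴ − T₂⁴ = 8.541×10⁹ − 1.041×10⁷ = 8.530×10⁹ K⁴.
1/ε₁ + 1/ε₂ − 1 = 1.333 + 1.250 − 1 = 1.583.
q = 5.67×10⁻⁸ × 8.530×10⁹ / 1.583.

q ≈ 305 W/m²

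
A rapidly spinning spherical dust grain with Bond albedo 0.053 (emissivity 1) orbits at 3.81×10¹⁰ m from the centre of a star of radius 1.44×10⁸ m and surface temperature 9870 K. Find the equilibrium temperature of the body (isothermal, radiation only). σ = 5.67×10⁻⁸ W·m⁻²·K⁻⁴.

T ≈ 423 K

The star's surface emits σT_*⁴; at distance d the flux is S = σT_*⁴(R_*/d)².
S = 5.67×10⁻⁸·(9870)⁴·(1.44×10⁸/3.81×10¹⁰)² = 7686 W/m².
For an isothermal sphere T⁴ = (1−a)S/(4σ) = 3.209×10¹⁰ K⁴.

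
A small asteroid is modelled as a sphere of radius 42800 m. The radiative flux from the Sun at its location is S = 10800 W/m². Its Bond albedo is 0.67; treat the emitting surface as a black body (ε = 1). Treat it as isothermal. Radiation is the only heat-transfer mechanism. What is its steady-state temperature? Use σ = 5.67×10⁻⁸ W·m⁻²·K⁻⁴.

At equilibrium, absorbed power = emitted power.
Absorbing cross-section = πr² = 5.755×10⁹ m²; emitting surface = 4πr² = 2.302×10¹⁰ m² (ratio 4).
(1−a)S·A_cross = εσ·A_surf·T⁴  ⇒  T⁴ = (1−a)S/(4σ).
T⁴ = 0.330·10800/(4·5.67×10⁻⁸) = 1.571×10¹⁰ K⁴.
T = (1.571×10¹⁰)^(1/4).

T ≈ 354 K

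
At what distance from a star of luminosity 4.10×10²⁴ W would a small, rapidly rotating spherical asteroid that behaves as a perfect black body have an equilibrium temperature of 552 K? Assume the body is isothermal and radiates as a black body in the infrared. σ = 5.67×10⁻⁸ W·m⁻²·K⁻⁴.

For an isothermal black-emitting sphere, (1−a)S·πr² = σ·4πr²·T⁴ ⇒ S = 4σT⁴/(1−a).
S = 4·5.67×10⁻⁸·(552)⁴/1.00 = 21060 W/m².
Flux falls as S = L/(4πd²), so d = √(L/(4πS)) = √(4.10×10²⁴/(4π·21060)).

d ≈ 3.94×10⁹ m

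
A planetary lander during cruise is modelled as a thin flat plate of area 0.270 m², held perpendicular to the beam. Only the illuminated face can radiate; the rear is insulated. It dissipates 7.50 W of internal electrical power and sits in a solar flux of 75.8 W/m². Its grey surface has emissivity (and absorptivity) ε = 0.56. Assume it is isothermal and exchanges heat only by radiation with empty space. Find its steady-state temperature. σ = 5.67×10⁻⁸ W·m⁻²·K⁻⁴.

At steady state, absorbed solar power + internal power = radiated power.
Absorbed: α·S·A_cross = 0.56·75.8·0.2700 = 11.46 W (cross-section A).
Total input = 11.46 + 7.50 = 18.96 W.
Radiated: εσ·A_surf·T⁴ with A_surf = A = 0.2700 m².
T⁴ = 18.96/(0.56·5.67×10⁻⁸·0.2700) = 2.212×10⁹ K⁴.

T ≈ 217 K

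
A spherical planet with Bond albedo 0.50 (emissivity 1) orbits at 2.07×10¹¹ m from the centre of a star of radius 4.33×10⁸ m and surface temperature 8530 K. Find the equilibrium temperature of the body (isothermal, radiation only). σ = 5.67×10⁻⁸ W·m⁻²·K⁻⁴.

The star's surface emits σT_*⁴; at distance d the flux is S = σT_*⁴(R_*/d)².
S = 5.67×10⁻⁸·(8530)⁴·(4.33×10⁸/2.07×10¹¹)² = 1313 W/m².
For an isothermal sphere T⁴ = (1−a)S/(4σ) = 2.896×10⁹ K⁴.

T ≈ 232 K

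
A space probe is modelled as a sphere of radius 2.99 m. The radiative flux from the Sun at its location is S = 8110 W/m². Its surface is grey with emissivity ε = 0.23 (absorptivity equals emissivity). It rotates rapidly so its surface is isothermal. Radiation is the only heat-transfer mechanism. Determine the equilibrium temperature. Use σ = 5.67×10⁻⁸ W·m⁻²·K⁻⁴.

At equilibrium, absorbed power = emitted power.
Absorbing cross-section = πr² = 28.09 m²; emitting surface = 4πr² = 112.3 m² (ratio 4).
εS·A_cross = εσ·A_surf·T⁴  ⇒  T⁴ = S/(4σ)   (ε cancels).
T⁴ = 8110/(4·5.67×10⁻⁸) = 3.576×10¹⁰ K⁴.
T = (3.576×10¹⁰)^(1/4).

T ≈ 435 K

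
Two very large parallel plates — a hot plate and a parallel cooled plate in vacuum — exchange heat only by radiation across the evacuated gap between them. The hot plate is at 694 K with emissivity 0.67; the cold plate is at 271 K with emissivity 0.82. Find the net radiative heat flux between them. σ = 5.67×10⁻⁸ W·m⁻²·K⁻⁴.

q ≈ 7500 W/m²

For two infinite grey parallel plates, q = σ(T₁⁴ − T₂⁴)/(1/ε₁ + 1/ε₂ − 1).
T₁⁴ − T₂⁴ = 2.320×10¹¹ − 5.394×10⁹ = 2.266×10¹¹ K⁴.
1/ε₁ + 1/ε₂ − 1 = 1.493 + 1.220 − 1 = 1.712.
q = 5.67×10⁻⁸ × 2.266×10¹¹ / 1.712.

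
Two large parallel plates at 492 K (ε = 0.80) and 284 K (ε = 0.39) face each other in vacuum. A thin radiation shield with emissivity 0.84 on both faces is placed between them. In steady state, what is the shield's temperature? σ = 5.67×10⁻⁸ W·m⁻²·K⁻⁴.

T_s ≈ 449 K

In steady state the net flux on the hot side equals that on the cold side.
σ(T₁⁴−T_s⁴)/D₁ = σ(T_s⁴−T₂⁴)/D₂, with D₁ = 1/ε₁+1/ε_s−1 = 1.440, D₂ = 1/ε_s+1/ε₂−1 = 2.755.
Solve for T_s⁴: T_s⁴ = (D₂·T₁⁴ + D₁·T₂⁴)/(D₁+D₂) = 4.071×10¹⁰ K⁴.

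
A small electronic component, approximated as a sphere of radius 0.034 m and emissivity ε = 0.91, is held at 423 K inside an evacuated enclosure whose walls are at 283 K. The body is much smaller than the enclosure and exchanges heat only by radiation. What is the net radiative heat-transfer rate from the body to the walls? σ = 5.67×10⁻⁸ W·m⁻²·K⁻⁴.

P_net ≈ 19.2 W

For a small grey body in a large enclosure: P_net = εσA(T_body⁴ − T_wall⁴).
A = 4πr² = 0.01453 m²; T_body⁴ − T_wall⁴ = 3.202×10¹⁰ − 6.414×10⁹ = 2.560×10¹⁰ K⁴.
|P_net| = 0.91·5.67×10⁻⁸·0.01453·2.560×10¹⁰.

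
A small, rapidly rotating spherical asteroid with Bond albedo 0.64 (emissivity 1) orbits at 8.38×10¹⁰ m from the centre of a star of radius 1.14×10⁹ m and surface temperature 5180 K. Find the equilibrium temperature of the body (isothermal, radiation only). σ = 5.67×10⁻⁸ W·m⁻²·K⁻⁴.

The star's surface emits σT_*⁴; at distance d the flux is S = σT_*⁴(R_*/d)².
S = 5.67×10⁻⁸·(5180)⁴·(1.14×10⁹/8.38×10¹⁰)² = 7555 W/m².
For an isothermal sphere T⁴ = (1−a)S/(4σ) = 1.199×10¹⁰ K⁴.

T ≈ 331 K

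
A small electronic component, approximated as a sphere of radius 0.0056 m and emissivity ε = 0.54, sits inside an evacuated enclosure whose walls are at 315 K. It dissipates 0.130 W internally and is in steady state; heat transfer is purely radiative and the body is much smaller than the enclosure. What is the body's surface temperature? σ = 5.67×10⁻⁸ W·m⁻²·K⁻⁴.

T ≈ 379 K

For a small grey body in a large enclosure, net radiated power = εσA(T⁴ − T_w⁴).
Steady state: P = εσA(T⁴ − T_w⁴) with A = 4πr² = 3.941×10⁻⁴ m².
T⁴ = P/(εσA) + T_w⁴ = 0.130/(0.54·5.67×10⁻⁸·3.941×10⁻⁴) + (315)⁴
    = 1.077×10¹⁰ + 9.846×10⁹ = 2.062×10¹⁰ K⁴.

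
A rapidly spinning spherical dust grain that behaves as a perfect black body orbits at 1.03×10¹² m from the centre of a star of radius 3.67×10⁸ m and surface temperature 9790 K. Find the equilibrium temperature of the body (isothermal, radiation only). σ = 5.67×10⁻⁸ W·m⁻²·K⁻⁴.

T ≈ 131 K

The star's surface emits σT_*⁴; at distance d the flux is S = σT_*⁴(R_*/d)².
S = 5.67×10⁻⁸·(9790)⁴·(3.67×10⁸/1.03×10¹²)² = 66.13 W/m².
For an isothermal sphere T⁴ = (1−a)S/(4σ) = 2.916×10⁸ K⁴.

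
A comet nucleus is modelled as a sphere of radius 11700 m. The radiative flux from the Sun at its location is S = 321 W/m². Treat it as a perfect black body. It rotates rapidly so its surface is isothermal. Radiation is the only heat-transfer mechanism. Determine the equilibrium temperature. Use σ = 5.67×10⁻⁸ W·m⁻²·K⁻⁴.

At equilibrium, absorbed power = emitted power.
Absorbing cross-section = πr² = 4.301×10⁸ m²; emitting surface = 4πr² = 1.720×10⁹ m² (ratio 4).
S·A_cross = εσ·A_surf·T⁴  ⇒  T⁴ = S/(4σ).
T⁴ = 1.00·321/(4·5.67×10⁻⁸) = 1.415×10⁹ K⁴.
T = (1.415×10⁹)^(1/4).

T ≈ 194 K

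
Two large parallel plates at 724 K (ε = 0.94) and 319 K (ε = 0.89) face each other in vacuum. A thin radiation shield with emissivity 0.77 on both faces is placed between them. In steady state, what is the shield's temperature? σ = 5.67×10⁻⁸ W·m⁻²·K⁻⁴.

T_s ≈ 618 K

In steady state the net flux on the hot side equals that on the cold side.
σ(T₁⁴−T_s⁴)/D₁ = σ(T_s⁴−T₂⁴)/D₂, with D₁ = 1/ε₁+1/ε_s−1 = 1.363, D₂ = 1/ε_s+1/ε₂−1 = 1.422.
Solve for T_s⁴: T_s⁴ = (D₂·T₁⁴ + D₁·T₂⁴)/(D₁+D₂) = 1.454×10¹¹ K⁴.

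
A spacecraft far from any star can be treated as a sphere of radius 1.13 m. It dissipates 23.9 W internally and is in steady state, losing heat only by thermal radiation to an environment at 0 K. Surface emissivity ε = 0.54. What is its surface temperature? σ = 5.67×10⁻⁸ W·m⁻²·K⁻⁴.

T ≈ 83.5 K

Steady state: internal power = radiated power, P = εσA T⁴.
Radiating area A = 4πr² = 16.05 m².
T⁴ = P/(εσA) = 23.9/(0.54·5.67×10⁻⁸·16.05) = 4.865×10⁷ K⁴.
T = (4.865×10⁷)^(1/4).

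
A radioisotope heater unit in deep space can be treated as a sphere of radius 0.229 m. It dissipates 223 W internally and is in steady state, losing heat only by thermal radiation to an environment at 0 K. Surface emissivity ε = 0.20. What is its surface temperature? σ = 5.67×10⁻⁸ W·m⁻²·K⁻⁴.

Steady state: internal power = radiated power, P = εσA T⁴.
Radiating area A = 4πr² = 0.6590 m².
T⁴ = P/(εσA) = 223/(0.20·5.67×10⁻⁸·0.6590) = 2.984×10¹⁰ K⁴.
T = (2.984×10¹⁰)^(1/4).

T ≈ 416 K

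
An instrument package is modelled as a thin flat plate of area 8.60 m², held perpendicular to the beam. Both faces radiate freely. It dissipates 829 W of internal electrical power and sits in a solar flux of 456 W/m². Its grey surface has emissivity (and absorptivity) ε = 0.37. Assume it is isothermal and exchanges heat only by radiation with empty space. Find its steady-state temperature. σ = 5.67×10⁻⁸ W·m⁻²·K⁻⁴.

T ≈ 282 K

At steady state, absorbed solar power + internal power = radiated power.
Absorbed: α·S·A_cross = 0.37·456·8.600 = 1451 W (cross-section A).
Total input = 1451 + 829 = 2280 W.
Radiated: εσ·A_surf·T⁴ with A_surf = 2A = 17.20 m².
T⁴ = 2280/(0.37·5.67×10⁻⁸·17.20) = 6.319×10⁹ K⁴.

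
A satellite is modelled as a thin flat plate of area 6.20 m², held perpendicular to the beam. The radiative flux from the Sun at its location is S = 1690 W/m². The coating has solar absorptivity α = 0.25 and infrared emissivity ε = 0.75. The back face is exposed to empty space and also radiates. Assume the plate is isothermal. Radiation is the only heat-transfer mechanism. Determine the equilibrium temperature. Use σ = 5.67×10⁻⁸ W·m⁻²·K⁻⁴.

T ≈ 265 K

At equilibrium, absorbed power = emitted power.
Absorbing cross-section = A = 6.200 m²; emitting surface = 2A = 12.40 m² (ratio 2).
αS·A_cross = εσ·A_surf·T⁴  ⇒  T⁴ = αS/(ε·2σ).
T⁴ = 0.250·1690/(0.75·2·5.67×10⁻⁸) = 4.968×10⁹ K⁴.
T = (4.968×10⁹)^(1/4).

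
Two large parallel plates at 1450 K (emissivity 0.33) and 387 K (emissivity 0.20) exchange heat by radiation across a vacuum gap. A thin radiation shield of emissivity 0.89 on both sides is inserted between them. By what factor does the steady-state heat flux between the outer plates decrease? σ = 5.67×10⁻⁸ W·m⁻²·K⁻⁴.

factor ≈ 1.18

Without shield: q₀ = σΔ(T⁴)/(1/ε₁+1/ε₂−1) with denominator 7.030.
With shield the two gaps are in series; the resistances add: (1/ε₁+1/ε_s−1)+(1/ε_s+1/ε₂−1) = 3.154+5.124 = 8.277.
Heat-flux ratio q₀/q = 8.277/7.030.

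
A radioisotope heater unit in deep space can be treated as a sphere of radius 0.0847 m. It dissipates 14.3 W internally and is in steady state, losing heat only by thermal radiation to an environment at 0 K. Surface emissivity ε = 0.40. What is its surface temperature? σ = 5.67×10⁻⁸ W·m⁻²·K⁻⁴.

Steady state: internal power = radiated power, P = εσA T⁴.
Radiating area A = 4πr² = 0.09015 m².
T⁴ = P/(εσA) = 14.3/(0.40·5.67×10⁻⁸·0.09015) = 6.994×10⁹ K⁴.
T = (6.994×10⁹)^(1/4).

T ≈ 289 K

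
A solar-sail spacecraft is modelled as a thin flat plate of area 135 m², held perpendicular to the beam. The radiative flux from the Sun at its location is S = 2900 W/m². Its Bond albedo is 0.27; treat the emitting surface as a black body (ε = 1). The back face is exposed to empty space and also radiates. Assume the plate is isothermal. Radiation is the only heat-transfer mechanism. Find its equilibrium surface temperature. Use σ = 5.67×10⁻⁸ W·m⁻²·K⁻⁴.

At equilibrium, absorbed power = emitted power.
Absorbing cross-section = A = 135.0 m²; emitting surface = 2A = 270.0 m² (ratio 2).
(1−a)S·A_cross = εσ·A_surf·T⁴  ⇒  T⁴ = (1−a)S/(2σ).
T⁴ = 0.730·2900/(2·5.67×10⁻⁸) = 1.867×10¹⁰ K⁴.
T = (1.867×10¹⁰)^(1/4).

T ≈ 370 K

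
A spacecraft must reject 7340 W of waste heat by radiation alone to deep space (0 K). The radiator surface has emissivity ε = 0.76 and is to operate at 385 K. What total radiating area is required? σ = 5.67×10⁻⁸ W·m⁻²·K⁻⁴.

A ≈ 7.75 m²

P = εσA T⁴ ⇒ A = P/(εσT⁴).
T⁴ = 2.197×10¹⁰ K⁴.
A = 7340/(0.76 × 5.67×10⁻⁸ × 2.197×10¹⁰).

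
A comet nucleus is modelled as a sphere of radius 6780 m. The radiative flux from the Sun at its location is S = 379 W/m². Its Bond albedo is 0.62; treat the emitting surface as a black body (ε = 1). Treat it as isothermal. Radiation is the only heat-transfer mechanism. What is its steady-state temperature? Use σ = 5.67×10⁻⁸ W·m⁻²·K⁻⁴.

At equilibrium, absorbed power = emitted power.
Absorbing cross-section = πr² = 1.444×10⁸ m²; emitting surface = 4πr² = 5.777×10⁸ m² (ratio 4).
(1−a)S·A_cross = εσ·A_surf·T⁴  ⇒  T⁴ = (1−a)S/(4σ).
T⁴ = 0.380·379/(4·5.67×10⁻⁸) = 6.350×10⁸ K⁴.
T = (6.350×10⁸)^(1/4).

T ≈ 159 K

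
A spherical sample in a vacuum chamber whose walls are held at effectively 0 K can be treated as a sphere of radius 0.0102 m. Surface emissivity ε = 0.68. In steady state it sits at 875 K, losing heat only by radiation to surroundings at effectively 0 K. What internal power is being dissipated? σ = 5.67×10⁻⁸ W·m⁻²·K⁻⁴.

P ≈ 29.5 W

Steady state: P = εσA T⁴.
A = 4πr² = 0.001307 m²; T⁴ = (875)⁴ = 5.862×10¹¹ K⁴.
P = 0.68 × 5.67×10⁻⁸ × 0.001307 × 5.862×10¹¹.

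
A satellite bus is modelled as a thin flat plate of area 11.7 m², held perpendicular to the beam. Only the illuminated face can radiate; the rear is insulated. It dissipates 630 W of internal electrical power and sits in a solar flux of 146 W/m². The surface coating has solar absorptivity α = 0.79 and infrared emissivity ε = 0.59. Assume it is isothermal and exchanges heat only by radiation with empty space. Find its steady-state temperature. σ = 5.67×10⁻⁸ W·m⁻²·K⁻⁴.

At steady state, absorbed solar power + internal power = radiated power.
Absorbed: α·S·A_cross = 0.79·146·11.70 = 1349 W (cross-section A).
Total input = 1349 + 630 = 1979 W.
Radiated: εσ·A_surf·T⁴ with A_surf = A = 11.70 m².
T⁴ = 1979/(0.59·5.67×10⁻⁸·11.70) = 5.057×10⁹ K⁴.

T ≈ 267 K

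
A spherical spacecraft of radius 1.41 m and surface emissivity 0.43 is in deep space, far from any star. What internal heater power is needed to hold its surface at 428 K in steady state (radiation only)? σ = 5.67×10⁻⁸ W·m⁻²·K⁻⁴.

P ≈ 20400 W

P = εσ·4πr²·T⁴.
4πr² = 24.98 m²; T⁴ = 3.356×10¹⁰ K⁴.
P = 0.43·5.67×10⁻⁸·24.98·3.356×10¹⁰.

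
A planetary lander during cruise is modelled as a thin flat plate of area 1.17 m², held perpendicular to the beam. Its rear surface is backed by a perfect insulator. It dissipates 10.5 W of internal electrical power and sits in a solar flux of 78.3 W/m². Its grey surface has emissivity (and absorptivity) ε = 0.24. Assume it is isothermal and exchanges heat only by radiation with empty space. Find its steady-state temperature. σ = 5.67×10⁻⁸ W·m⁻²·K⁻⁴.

At steady state, absorbed solar power + internal power = radiated power.
Absorbed: α·S·A_cross = 0.24·78.3·1.170 = 21.99 W (cross-section A).
Total input = 21.99 + 10.5 = 32.49 W.
Radiated: εσ·A_surf·T⁴ with A_surf = A = 1.170 m².
T⁴ = 32.49/(0.24·5.67×10⁻⁸·1.170) = 2.040×10⁹ K⁴.

T ≈ 213 K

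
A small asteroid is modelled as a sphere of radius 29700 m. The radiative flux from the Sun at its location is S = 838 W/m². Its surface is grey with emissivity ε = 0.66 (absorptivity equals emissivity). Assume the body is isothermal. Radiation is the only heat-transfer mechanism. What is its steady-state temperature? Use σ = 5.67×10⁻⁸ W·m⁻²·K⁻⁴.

T ≈ 247 K

At equilibrium, absorbed power = emitted power.
Absorbing cross-section = πr² = 2.771×10⁹ m²; emitting surface = 4πr² = 1.108×10¹⁰ m² (ratio 4).
εS·A_cross = εσ·A_surf·T⁴  ⇒  T⁴ = S/(4σ)   (ε cancels).
T⁴ = 838/(4·5.67×10⁻⁸) = 3.695×10⁹ K⁴.
T = (3.695×10⁹)^(1/4).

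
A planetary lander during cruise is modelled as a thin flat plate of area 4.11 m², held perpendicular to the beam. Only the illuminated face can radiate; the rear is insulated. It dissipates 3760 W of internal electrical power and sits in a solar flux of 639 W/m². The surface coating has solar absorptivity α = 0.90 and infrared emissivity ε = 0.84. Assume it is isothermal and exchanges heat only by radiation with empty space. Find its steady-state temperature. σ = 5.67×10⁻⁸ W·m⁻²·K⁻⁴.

T ≈ 421 K

At steady state, absorbed solar power + internal power = radiated power.
Absorbed: α·S·A_cross = 0.90·639·4.110 = 2364 W (cross-section A).
Total input = 2364 + 3760 = 6124 W.
Radiated: εσ·A_surf·T⁴ with A_surf = A = 4.110 m².
T⁴ = 6124/(0.84·5.67×10⁻⁸·4.110) = 3.128×10¹⁰ K⁴.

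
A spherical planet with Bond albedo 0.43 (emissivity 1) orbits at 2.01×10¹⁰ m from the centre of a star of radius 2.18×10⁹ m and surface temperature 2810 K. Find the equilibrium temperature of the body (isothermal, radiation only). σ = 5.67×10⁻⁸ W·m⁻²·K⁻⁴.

The star's surface emits σT_*⁴; at distance d the flux is S = σT_*⁴(R_*/d)².
S = 5.67×10⁻⁸·(2810)⁴·(2.18×10⁹/2.01×10¹⁰)² = 41580 W/m².
For an isothermal sphere T⁴ = (1−a)S/(4σ) = 1.045×10¹¹ K⁴.

T ≈ 569 K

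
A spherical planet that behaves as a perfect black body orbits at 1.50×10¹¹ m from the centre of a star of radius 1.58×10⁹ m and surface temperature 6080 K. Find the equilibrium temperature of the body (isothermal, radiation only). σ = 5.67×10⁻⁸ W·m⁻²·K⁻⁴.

The star's surface emits σT_*⁴; at distance d the flux is S = σT_*⁴(R_*/d)².
S = 5.67×10⁻⁸·(6080)⁴·(1.58×10⁹/1.50×10¹¹)² = 8597 W/m².
For an isothermal sphere T⁴ = (1−a)S/(4σ) = 3.790×10¹⁰ K⁴.

T ≈ 441 K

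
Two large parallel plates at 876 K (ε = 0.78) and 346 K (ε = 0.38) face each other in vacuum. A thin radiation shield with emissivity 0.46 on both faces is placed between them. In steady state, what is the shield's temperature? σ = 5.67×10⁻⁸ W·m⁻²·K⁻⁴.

In steady state the net flux on the hot side equals that on the cold side.
σ(T₁⁴−T_s⁴)/D₁ = σ(T_s⁴−T₂⁴)/D₂, with D₁ = 1/ε₁+1/ε_s−1 = 2.456, D₂ = 1/ε_s+1/ε₂−1 = 3.805.
Solve for T_s⁴: T_s⁴ = (D₂·T₁⁴ + D₁·T₂⁴)/(D₁+D₂) = 3.635×10¹¹ K⁴.

T_s ≈ 776 K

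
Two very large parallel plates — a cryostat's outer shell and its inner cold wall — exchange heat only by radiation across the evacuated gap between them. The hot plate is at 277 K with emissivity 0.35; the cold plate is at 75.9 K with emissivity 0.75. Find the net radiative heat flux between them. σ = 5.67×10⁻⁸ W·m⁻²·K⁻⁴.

q ≈ 104 W/m²

For two infinite grey parallel plates, q = σ(T₁⁴ − T₂⁴)/(1/ε₁ + 1/ε₂ − 1).
T₁⁴ − T₂⁴ = 5.887×10⁹ − 3.319×10⁷ = 5.854×10⁹ K⁴.
1/ε₁ + 1/ε₂ − 1 = 2.857 + 1.333 − 1 = 3.190.
q = 5.67×10⁻⁸ × 5.854×10⁹ / 3.190.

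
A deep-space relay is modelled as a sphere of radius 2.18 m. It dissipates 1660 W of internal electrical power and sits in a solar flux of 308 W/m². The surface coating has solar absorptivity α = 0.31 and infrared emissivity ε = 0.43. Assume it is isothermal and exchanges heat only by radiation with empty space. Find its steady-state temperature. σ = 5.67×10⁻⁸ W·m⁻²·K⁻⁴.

T ≈ 215 K

At steady state, absorbed solar power + internal power = radiated power.
Absorbed: α·S·A_cross = 0.31·308·14.93 = 1426 W (cross-section πr²).
Total input = 1426 + 1660 = 3086 W.
Radiated: εσ·A_surf·T⁴ with A_surf = 4πr² = 59.72 m².
T⁴ = 3086/(0.43·5.67×10⁻⁸·59.72) = 2.119×10⁹ K⁴.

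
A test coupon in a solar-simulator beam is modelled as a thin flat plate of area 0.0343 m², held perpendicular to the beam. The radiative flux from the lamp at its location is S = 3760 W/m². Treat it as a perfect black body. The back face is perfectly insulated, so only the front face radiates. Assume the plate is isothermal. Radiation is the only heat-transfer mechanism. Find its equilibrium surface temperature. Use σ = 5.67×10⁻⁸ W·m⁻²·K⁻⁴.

T ≈ 507 K

At equilibrium, absorbed power = emitted power.
Absorbing cross-section = A = 0.03430 m²; emitting surface = A = 0.03430 m² (ratio 1).
S·A_cross = εσ·A_surf·T⁴  ⇒  T⁴ = S/(1σ).
T⁴ = 1.00·3760/(1·5.67×10⁻⁸) = 6.631×10¹⁰ K⁴.
T = (6.631×10¹⁰)^(1/4).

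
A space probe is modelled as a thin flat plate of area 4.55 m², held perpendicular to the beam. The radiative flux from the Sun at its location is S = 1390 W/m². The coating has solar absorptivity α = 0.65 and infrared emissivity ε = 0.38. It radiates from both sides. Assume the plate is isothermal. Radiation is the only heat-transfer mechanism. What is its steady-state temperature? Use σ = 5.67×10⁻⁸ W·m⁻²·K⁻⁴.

T ≈ 381 K

At equilibrium, absorbed power = emitted power.
Absorbing cross-section = A = 4.550 m²; emitting surface = 2A = 9.100 m² (ratio 2).
αS·A_cross = εσ·A_surf·T⁴  ⇒  T⁴ = αS/(ε·2σ).
T⁴ = 0.650·1390/(0.38·2·5.67×10⁻⁸) = 2.097×10¹⁰ K⁴.
T = (2.097×10¹⁰)^(1/4).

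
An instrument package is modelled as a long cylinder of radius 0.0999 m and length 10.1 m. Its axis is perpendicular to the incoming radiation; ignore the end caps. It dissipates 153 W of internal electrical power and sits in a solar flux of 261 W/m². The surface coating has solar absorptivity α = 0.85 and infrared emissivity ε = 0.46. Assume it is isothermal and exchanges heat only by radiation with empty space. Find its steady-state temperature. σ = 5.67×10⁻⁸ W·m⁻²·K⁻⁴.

T ≈ 246 K

At steady state, absorbed solar power + internal power = radiated power.
Absorbed: α·S·A_cross = 0.85·261·2.018 = 447.7 W (cross-section 2rL).
Total input = 447.7 + 153 = 600.7 W.
Radiated: εσ·A_surf·T⁴ with A_surf = 2πrL = 6.340 m².
T⁴ = 600.7/(0.46·5.67×10⁻⁸·6.340) = 3.633×10⁹ K⁴.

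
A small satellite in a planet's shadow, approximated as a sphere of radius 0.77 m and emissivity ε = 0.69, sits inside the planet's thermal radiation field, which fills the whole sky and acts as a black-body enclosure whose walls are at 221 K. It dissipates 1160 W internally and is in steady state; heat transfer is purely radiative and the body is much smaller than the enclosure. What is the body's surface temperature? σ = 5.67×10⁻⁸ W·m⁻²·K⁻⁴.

T ≈ 282 K

For a small grey body in a large enclosure, net radiated power = εσA(T⁴ − T_w⁴).
Steady state: P = εσA(T⁴ − T_w⁴) with A = 4πr² = 7.451 m².
T⁴ = P/(εσA) + T_w⁴ = 1160/(0.69·5.67×10⁻⁸·7.451) + (221)⁴
    = 3.980×10⁹ + 2.385×10⁹ = 6.365×10⁹ K⁴.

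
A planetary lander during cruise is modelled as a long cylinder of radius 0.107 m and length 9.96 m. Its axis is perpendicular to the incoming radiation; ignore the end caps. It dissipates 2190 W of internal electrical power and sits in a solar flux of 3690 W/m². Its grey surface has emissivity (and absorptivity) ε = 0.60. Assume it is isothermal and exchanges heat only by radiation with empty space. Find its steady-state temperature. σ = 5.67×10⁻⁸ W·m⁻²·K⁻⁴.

At steady state, absorbed solar power + internal power = radiated power.
Absorbed: α·S·A_cross = 0.60·3690·2.131 = 4719 W (cross-section 2rL).
Total input = 4719 + 2190 = 6909 W.
Radiated: εσ·A_surf·T⁴ with A_surf = 2πrL = 6.696 m².
T⁴ = 6909/(0.60·5.67×10⁻⁸·6.696) = 3.033×10¹⁰ K⁴.

T ≈ 417 K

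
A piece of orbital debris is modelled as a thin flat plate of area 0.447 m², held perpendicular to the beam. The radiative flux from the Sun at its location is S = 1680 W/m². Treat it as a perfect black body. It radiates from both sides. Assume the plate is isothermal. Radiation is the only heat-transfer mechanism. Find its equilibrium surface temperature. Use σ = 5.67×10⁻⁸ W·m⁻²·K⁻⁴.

At equilibrium, absorbed power = emitted power.
Absorbing cross-section = A = 0.4470 m²; emitting surface = 2A = 0.8940 m² (ratio 2).
S·A_cross = εσ·A_surf·T⁴  ⇒  T⁴ = S/(2σ).
T⁴ = 1.00·1680/(2·5.67×10⁻⁸) = 1.481×10¹⁰ K⁴.
T = (1.481×10¹⁰)^(1/4).

T ≈ 349 K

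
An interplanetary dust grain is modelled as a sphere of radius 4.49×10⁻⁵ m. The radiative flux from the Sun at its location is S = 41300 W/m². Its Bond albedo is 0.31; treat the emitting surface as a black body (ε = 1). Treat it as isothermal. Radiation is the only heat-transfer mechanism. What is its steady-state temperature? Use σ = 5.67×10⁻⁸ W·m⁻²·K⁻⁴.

At equilibrium, absorbed power = emitted power.
Absorbing cross-section = πr² = 6.333×10⁻⁹ m²; emitting surface = 4πr² = 2.533×10⁻⁸ m² (ratio 4).
(1−a)S·A_cross = εσ·A_surf·T⁴  ⇒  T⁴ = (1−a)S/(4σ).
T⁴ = 0.690·41300/(4·5.67×10⁻⁸) = 1.256×10¹¹ K⁴.
T = (1.256×10¹¹)^(1/4).

T ≈ 595 K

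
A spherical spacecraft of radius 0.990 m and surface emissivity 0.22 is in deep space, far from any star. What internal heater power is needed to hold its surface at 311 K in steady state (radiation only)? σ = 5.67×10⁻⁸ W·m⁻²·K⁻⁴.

P ≈ 1440 W

P = εσ·4πr²·T⁴.
4πr² = 12.32 m²; T⁴ = 9.355×10⁹ K⁴.
P = 0.22·5.67×10⁻⁸·12.32·9.355×10⁹.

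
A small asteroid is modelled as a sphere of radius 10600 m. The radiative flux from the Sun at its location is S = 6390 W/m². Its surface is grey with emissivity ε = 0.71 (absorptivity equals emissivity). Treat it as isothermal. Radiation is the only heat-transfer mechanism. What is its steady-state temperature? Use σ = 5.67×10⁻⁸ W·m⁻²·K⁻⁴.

At equilibrium, absorbed power = emitted power.
Absorbing cross-section = πr² = 3.530×10⁸ m²; emitting surface = 4πr² = 1.412×10⁹ m² (ratio 4).
εS·A_cross = εσ·A_surf·T⁴  ⇒  T⁴ = S/(4σ)   (ε cancels).
T⁴ = 6390/(4·5.67×10⁻⁸) = 2.817×10¹⁰ K⁴.
T = (2.817×10¹⁰)^(1/4).

T ≈ 410 K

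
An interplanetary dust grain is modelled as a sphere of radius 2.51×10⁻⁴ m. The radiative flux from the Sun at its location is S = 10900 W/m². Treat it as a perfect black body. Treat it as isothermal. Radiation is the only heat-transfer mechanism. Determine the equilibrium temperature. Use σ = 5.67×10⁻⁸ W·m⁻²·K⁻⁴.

T ≈ 468 K

At equilibrium, absorbed power = emitted power.
Absorbing cross-section = πr² = 1.979×10⁻⁷ m²; emitting surface = 4πr² = 7.917×10⁻⁷ m² (ratio 4).
S·A_cross = εσ·A_surf·T⁴  ⇒  T⁴ = S/(4σ).
T⁴ = 1.00·10900/(4·5.67×10⁻⁸) = 4.806×10¹⁰ K⁴.
T = (4.806×10¹⁰)^(1/4).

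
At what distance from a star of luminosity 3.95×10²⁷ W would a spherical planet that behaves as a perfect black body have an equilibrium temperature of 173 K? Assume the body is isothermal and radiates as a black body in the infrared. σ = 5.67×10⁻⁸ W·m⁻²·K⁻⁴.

For an isothermal black-emitting sphere, (1−a)S·πr² = σ·4πr²·T⁴ ⇒ S = 4σT⁴/(1−a).
S = 4·5.67×10⁻⁸·(173)⁴/1.00 = 203.2 W/m².
Flux falls as S = L/(4πd²), so d = √(L/(4πS)) = √(3.95×10²⁷/(4π·203.2)).

d ≈ 1.24×10¹² m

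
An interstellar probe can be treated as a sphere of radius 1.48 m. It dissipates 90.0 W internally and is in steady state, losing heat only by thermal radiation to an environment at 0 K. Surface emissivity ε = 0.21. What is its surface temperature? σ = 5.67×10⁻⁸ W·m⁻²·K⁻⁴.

Steady state: internal power = radiated power, P = εσA T⁴.
Radiating area A = 4πr² = 27.53 m².
T⁴ = P/(εσA) = 90.0/(0.21·5.67×10⁻⁸·27.53) = 2.746×10⁸ K⁴.
T = (2.746×10⁸)^(1/4).

T ≈ 129 K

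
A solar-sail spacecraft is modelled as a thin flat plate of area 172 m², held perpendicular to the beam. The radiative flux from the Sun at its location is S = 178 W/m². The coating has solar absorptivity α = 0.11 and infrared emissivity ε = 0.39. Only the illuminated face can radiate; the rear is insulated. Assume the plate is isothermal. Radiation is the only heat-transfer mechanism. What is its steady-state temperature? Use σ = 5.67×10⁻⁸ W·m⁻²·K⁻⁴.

At equilibrium, absorbed power = emitted power.
Absorbing cross-section = A = 172.0 m²; emitting surface = A = 172.0 m² (ratio 1).
αS·A_cross = εσ·A_surf·T⁴  ⇒  T⁴ = αS/(ε·1σ).
T⁴ = 0.110·178/(0.39·1·5.67×10⁻⁸) = 8.855×10⁸ K⁴.
T = (8.855×10⁸)^(1/4).

T ≈ 173 K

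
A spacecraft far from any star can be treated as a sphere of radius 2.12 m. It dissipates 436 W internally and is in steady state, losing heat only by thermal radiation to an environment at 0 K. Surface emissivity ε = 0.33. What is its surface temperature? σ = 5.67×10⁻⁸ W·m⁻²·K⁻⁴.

Steady state: internal power = radiated power, P = εσA T⁴.
Radiating area A = 4πr² = 56.48 m².
T⁴ = P/(εσA) = 436/(0.33·5.67×10⁻⁸·56.48) = 4.126×10⁸ K⁴.
T = (4.126×10⁸)^(1/4).

T ≈ 143 K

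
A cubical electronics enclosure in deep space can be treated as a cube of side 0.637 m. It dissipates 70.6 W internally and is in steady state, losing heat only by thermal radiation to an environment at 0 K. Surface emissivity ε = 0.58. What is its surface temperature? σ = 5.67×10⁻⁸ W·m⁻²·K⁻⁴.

Steady state: internal power = radiated power, P = εσA T⁴.
Radiating area A = 6L² = 2.435 m².
T⁴ = P/(εσA) = 70.6/(0.58·5.67×10⁻⁸·2.435) = 8.818×10⁸ K⁴.
T = (8.818×10⁸)^(1/4).

T ≈ 172 K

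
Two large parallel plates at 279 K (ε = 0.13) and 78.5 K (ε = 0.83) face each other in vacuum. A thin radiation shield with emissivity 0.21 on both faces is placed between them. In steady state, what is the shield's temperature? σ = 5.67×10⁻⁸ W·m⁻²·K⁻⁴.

In steady state the net flux on the hot side equals that on the cold side.
σ(T₁⁴−T_s⁴)/D₁ = σ(T_s⁴−T₂⁴)/D₂, with D₁ = 1/ε₁+1/ε_s−1 = 11.45, D₂ = 1/ε_s+1/ε₂−1 = 4.967.
Solve for T_s⁴: T_s⁴ = (D₂·T₁⁴ + D₁·T₂⁴)/(D₁+D₂) = 1.859×10⁹ K⁴.

T_s ≈ 208 K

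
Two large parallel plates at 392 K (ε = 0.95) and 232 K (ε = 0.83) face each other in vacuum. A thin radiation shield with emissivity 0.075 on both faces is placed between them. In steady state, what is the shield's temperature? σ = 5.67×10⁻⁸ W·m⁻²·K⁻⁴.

In steady state the net flux on the hot side equals that on the cold side.
σ(T₁⁴−T_s⁴)/D₁ = σ(T_s⁴−T₂⁴)/D₂, with D₁ = 1/ε₁+1/ε_s−1 = 13.39, D₂ = 1/ε_s+1/ε₂−1 = 13.54.
Solve for T_s⁴: T_s⁴ = (D₂·T₁⁴ + D₁·T₂⁴)/(D₁+D₂) = 1.331×10¹⁰ K⁴.

T_s ≈ 340 K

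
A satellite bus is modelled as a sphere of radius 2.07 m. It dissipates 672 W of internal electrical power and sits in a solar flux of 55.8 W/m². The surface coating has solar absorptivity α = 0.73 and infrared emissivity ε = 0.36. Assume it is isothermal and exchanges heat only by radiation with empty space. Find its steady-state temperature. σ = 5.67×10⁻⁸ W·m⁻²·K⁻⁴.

T ≈ 183 K

At steady state, absorbed solar power + internal power = radiated power.
Absorbed: α·S·A_cross = 0.73·55.8·13.46 = 548.3 W (cross-section πr²).
Total input = 548.3 + 672 = 1220 W.
Radiated: εσ·A_surf·T⁴ with A_surf = 4πr² = 53.85 m².
T⁴ = 1220/(0.36·5.67×10⁻⁸·53.85) = 1.110×10⁹ K⁴.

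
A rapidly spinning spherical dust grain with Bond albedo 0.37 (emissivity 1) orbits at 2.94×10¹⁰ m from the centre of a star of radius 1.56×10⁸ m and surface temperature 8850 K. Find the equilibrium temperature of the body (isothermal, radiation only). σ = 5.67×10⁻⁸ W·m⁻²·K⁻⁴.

The star's surface emits σT_*⁴; at distance d the flux is S = σT_*⁴(R_*/d)².
S = 5.67×10⁻⁸·(8850)⁴·(1.56×10⁸/2.94×10¹⁰)² = 9793 W/m².
For an isothermal sphere T⁴ = (1−a)S/(4σ) = 2.720×10¹⁰ K⁴.

T ≈ 406 K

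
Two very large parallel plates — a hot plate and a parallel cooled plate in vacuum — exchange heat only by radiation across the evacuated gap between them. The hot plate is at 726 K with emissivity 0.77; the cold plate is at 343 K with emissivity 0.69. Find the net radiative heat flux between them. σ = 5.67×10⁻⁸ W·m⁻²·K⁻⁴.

q ≈ 8560 W/m²

For two infinite grey parallel plates, q = σ(T₁⁴ − T₂⁴)/(1/ε₁ + 1/ε₂ − 1).
T₁⁴ − T₂⁴ = 2.778×10¹¹ − 1.384×10¹⁰ = 2.640×10¹¹ K⁴.
1/ε₁ + 1/ε₂ − 1 = 1.299 + 1.449 − 1 = 1.748.
q = 5.67×10⁻⁸ × 2.640×10¹¹ / 1.748.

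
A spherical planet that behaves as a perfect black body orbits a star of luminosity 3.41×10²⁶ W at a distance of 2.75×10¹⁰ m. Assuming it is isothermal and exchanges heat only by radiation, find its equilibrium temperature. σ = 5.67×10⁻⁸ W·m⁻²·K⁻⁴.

First find the stellar flux at distance d: S = L/(4πd²) = 3.41×10²⁶/(4π·(2.75×10¹⁰)²) = 35880 W/m².
For an isothermal sphere, absorbed (1−a)S·πr² = emitted σ·4πr²·T⁴, so T⁴ = (1−a)S/(4σ).
T⁴ = 1.00·35880/(4·5.67×10⁻⁸) = 1.582×10¹¹ K⁴.

T ≈ 631 K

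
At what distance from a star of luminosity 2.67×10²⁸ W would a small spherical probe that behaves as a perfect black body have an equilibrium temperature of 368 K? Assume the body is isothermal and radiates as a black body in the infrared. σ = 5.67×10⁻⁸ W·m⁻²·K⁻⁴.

d ≈ 7.15×10¹¹ m

For an isothermal black-emitting sphere, (1−a)S·πr² = σ·4πr²·T⁴ ⇒ S = 4σT⁴/(1−a).
S = 4·5.67×10⁻⁸·(368)⁴/1.00 = 4159 W/m².
Flux falls as S = L/(4πd²), so d = √(L/(4πS)) = √(2.67×10²⁸/(4π·4159)).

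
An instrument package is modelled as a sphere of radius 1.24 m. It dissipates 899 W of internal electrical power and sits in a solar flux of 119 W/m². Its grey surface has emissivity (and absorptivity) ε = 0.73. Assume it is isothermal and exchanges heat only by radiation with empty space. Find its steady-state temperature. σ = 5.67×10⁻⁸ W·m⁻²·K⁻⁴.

T ≈ 202 K

At steady state, absorbed solar power + internal power = radiated power.
Absorbed: α·S·A_cross = 0.73·119·4.831 = 419.6 W (cross-section πr²).
Total input = 419.6 + 899 = 1319 W.
Radiated: εσ·A_surf·T⁴ with A_surf = 4πr² = 19.32 m².
T⁴ = 1319/(0.73·5.67×10⁻⁸·19.32) = 1.649×10⁹ K⁴.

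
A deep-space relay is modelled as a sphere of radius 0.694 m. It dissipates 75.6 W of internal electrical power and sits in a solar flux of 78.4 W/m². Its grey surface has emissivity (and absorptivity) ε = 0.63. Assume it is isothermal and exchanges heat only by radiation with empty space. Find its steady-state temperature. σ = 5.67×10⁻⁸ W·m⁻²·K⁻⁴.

At steady state, absorbed solar power + internal power = radiated power.
Absorbed: α·S·A_cross = 0.63·78.4·1.513 = 74.74 W (cross-section πr²).
Total input = 74.74 + 75.6 = 150.3 W.
Radiated: εσ·A_surf·T⁴ with A_surf = 4πr² = 6.052 m².
T⁴ = 150.3/(0.63·5.67×10⁻⁸·6.052) = 6.954×10⁸ K⁴.

T ≈ 162 K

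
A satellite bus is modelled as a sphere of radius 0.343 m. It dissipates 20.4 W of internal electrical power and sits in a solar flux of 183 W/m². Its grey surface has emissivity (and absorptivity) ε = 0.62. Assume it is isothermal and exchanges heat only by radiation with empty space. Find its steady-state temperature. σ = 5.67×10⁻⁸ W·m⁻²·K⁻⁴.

At steady state, absorbed solar power + internal power = radiated power.
Absorbed: α·S·A_cross = 0.62·183·0.3696 = 41.94 W (cross-section πr²).
Total input = 41.94 + 20.4 = 62.34 W.
Radiated: εσ·A_surf·T⁴ with A_surf = 4πr² = 1.478 m².
T⁴ = 62.34/(0.62·5.67×10⁻⁸·1.478) = 1.199×10⁹ K⁴.

T ≈ 186 K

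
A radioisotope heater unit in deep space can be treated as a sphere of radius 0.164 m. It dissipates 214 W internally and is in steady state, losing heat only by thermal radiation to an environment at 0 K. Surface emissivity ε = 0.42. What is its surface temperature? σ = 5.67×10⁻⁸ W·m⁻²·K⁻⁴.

Steady state: internal power = radiated power, P = εσA T⁴.
Radiating area A = 4πr² = 0.3380 m².
T⁴ = P/(εσA) = 214/(0.42·5.67×10⁻⁸·0.3380) = 2.659×10¹⁰ K⁴.
T = (2.659×10¹⁰)^(1/4).

T ≈ 404 K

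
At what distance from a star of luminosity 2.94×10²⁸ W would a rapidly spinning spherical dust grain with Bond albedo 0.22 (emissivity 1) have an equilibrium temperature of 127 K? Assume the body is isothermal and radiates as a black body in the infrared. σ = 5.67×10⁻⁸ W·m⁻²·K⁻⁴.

d ≈ 5.56×10¹² m

For an isothermal black-emitting sphere, (1−a)S·πr² = σ·4πr²·T⁴ ⇒ S = 4σT⁴/(1−a).
S = 4·5.67×10⁻⁸·(127)⁴/0.780 = 75.64 W/m².
Flux falls as S = L/(4πd²), so d = √(L/(4πS)) = √(2.94×10²⁸/(4π·75.64)).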